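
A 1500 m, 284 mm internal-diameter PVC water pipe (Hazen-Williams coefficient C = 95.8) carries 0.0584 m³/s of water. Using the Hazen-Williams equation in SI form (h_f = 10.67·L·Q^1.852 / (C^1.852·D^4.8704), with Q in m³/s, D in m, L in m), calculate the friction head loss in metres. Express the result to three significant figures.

h_f ≈ 8.18 m

h_f = 10.67·1500·0.0584^1.852 / (95.8^1.852·0.284^4.8704) = 8.179 m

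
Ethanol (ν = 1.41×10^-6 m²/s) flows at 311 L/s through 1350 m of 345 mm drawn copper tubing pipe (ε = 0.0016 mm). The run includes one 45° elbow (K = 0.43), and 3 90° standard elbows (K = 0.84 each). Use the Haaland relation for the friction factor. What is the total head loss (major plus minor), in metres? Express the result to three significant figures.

V = 4Q/(πD²) = 3.327 m/s; V²/2g = 0.5641 m
Re = 8.14×10^5, ε/D = 4.64×10^-6 → f = 0.01207 (Haaland)
Major: h_f = f(L/D)·V²/2g = 0.01207·3913·0.5641 = 26.63 m
Minor: ΣK = 2.95; h_m = ΣK·V²/2g = 1.664 m
Total H_L = 26.63 + 1.664 = 28.30 m

H_L ≈ 28.3 m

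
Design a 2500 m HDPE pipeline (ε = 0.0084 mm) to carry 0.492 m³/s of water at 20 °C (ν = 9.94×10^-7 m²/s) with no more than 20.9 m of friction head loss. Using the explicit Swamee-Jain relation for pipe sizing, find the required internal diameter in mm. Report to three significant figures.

D ≈ 492 mm

Swamee-Jain (Type III): D = 0.66·[ε^1.25·(LQ²/(gh_f))^4.75 + ν·Q^9.4·(L/(gh_f))^5.2]^0.04
LQ²/(gh_f) = 2.952; L/(gh_f) = 12.19
Term 1 = ε^1.25·(…)^4.75 = 7.73×10^-5; Term 2 = ν·Q^9.4·(…)^5.2 = 5.62×10^-4
D = 0.66·(7.73×10^-5 + 5.62×10^-4)^0.04 = 0.4918 m = 492 mm
Check: V = 2.59 m/s, Re = 1.28×10^6, f = 0.01161, h_f = 20.2 m ≈ 20.9 m ✓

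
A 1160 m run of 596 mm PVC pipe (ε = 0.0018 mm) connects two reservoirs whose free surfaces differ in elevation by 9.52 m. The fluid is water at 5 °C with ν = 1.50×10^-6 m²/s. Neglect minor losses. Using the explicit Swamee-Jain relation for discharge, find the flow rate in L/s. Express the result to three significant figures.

Q ≈ 808 L/s

Swamee-Jain (Type II): Q = -0.965·√(gD⁵h_f/L)·ln[ε/(3.7D) + √(3.17ν²L/(gD³h_f))]
√(gD⁵h_f/L) = √(9.81·0.596⁵·9.52/1160) = 0.07781
ε/(3.7D) = 8.16×10^-7; √(3.17ν²L/(gD³h_f)) = 2.05×10^-5
Q = -0.965·0.07781·ln(2.127×10^-5) = 0.8078 m³/s
Check: V = 2.90 m/s, Re = 1.15×10^6, f = 0.01142, h_f = 9.50 m ≈ 9.52 m ✓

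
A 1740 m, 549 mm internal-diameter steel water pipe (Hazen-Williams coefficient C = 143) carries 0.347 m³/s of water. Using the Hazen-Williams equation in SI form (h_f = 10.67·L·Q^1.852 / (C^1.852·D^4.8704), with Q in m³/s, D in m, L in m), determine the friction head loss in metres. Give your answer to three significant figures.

h_f = 10.67·1740·0.347^1.852 / (143^1.852·0.549^4.8704) = 4.944 m

h_f ≈ 4.94 m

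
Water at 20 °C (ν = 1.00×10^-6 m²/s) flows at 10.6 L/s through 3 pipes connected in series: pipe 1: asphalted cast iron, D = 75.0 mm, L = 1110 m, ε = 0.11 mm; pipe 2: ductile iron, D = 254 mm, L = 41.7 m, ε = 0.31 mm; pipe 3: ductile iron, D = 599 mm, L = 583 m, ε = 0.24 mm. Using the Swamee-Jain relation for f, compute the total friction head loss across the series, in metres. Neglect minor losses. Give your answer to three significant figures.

H ≈ 99.8 m

Pipe 1: V = 2.399 m/s, Re = 1.80×10^5, ε/D = 0.00147, f = 0.02298, h_1 = f(L/D)V²/2g = 99.81 m
Pipe 2: V = 0.2092 m/s, Re = 5.31×10^4, ε/D = 0.00122, f = 0.02462, h_2 = f(L/D)V²/2g = 0.009015 m
Pipe 3: V = 0.03762 m/s, Re = 2.25×10^4, ε/D = 4.01×10^-4, f = 0.02609, h_3 = f(L/D)V²/2g = 0.001831 m
Series → Q common, losses add: H = Σh = 99.82 m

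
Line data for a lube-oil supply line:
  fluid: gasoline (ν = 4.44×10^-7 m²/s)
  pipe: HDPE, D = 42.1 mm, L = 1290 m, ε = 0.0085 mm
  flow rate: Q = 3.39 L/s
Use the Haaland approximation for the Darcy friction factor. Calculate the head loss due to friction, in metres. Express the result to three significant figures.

h_f ≈ 154 m

V = 4Q/(πD²) = 4·0.00339/(π·0.0421²) = 2.435 m/s
Re = VD/ν = 2.435·0.0421/4.44×10^-7 = 2.31×10^5 → turbulent
ε/D = 0.0085/42.1 = 2.02×10^-4
Haaland: f = 0.01658
h_f = f(L/D)V²/(2g) = 0.01658·(1290/0.0421)·2.435²/(2·9.81) = 153.5 m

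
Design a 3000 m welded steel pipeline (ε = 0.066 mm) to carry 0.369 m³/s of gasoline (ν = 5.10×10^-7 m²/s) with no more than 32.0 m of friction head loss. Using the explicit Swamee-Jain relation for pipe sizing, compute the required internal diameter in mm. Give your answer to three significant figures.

Swamee-Jain (Type III): D = 0.66·[ε^1.25·(LQ²/(gh_f))^4.75 + ν·Q^9.4·(L/(gh_f))^5.2]^0.04
LQ²/(gh_f) = 1.301; L/(gh_f) = 9.557
Term 1 = ε^1.25·(…)^4.75 = 2.08×10^-5; Term 2 = ν·Q^9.4·(…)^5.2 = 5.43×10^-6
D = 0.66·(2.08×10^-5 + 5.43×10^-6)^0.04 = 0.4328 m = 433 mm
Check: V = 2.51 m/s, Re = 2.13×10^6, f = 0.01366, h_f = 30.4 m ≈ 32.0 m ✓

D ≈ 433 mm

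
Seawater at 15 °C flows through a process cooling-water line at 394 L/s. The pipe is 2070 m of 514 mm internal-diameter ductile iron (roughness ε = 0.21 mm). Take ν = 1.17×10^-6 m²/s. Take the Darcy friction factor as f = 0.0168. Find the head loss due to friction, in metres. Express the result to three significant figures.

V = 4Q/(πD²) = 4·0.394/(π·0.514²) = 1.899 m/s
h_f = f(L/D)V²/(2g) = 0.01680·(2070/0.514)·1.899²/(2·9.81) = 12.43 m

h_f ≈ 12.4 m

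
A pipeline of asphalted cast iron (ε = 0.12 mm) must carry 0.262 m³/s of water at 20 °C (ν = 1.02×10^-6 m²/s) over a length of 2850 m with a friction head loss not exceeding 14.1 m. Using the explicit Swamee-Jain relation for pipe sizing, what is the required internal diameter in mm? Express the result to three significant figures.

Swamee-Jain (Type III): D = 0.66·[ε^1.25·(LQ²/(gh_f))^4.75 + ν·Q^9.4·(L/(gh_f))^5.2]^0.04
LQ²/(gh_f) = 1.414; L/(gh_f) = 20.60
Term 1 = ε^1.25·(…)^4.75 = 6.52×10^-5; Term 2 = ν·Q^9.4·(…)^5.2 = 2.36×10^-5
D = 0.66·(6.52×10^-5 + 2.36×10^-5)^0.04 = 0.4544 m = 454 mm
Check: V = 1.62 m/s, Re = 7.20×10^5, f = 0.01570, h_f = 13.1 m ≈ 14.1 m ✓

D ≈ 454 mm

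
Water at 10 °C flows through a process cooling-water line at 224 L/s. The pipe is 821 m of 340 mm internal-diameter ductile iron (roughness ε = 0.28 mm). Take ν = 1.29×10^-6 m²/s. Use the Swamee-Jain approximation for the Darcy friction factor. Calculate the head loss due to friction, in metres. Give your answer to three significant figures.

h_f ≈ 14.5 m

V = 4Q/(πD²) = 4·0.224/(π·0.340²) = 2.467 m/s
Re = VD/ν = 2.467·0.340/1.29×10^-6 = 6.50×10^5 → turbulent
ε/D = 0.28/340 = 8.24×10^-4
Swamee-Jain: f = 0.01938
h_f = f(L/D)V²/(2g) = 0.01938·(821/0.340)·2.467²/(2·9.81) = 14.52 m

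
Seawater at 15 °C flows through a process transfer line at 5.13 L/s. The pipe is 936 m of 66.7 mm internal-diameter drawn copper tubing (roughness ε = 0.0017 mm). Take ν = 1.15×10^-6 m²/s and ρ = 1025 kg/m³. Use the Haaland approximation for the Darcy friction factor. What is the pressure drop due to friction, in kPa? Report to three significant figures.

V = 4Q/(πD²) = 4·0.00513/(π·0.0667²) = 1.468 m/s
Re = VD/ν = 1.468·0.0667/1.15×10^-6 = 8.52×10^4 → turbulent
ε/D = 0.0017/66.7 = 2.55×10^-5
Haaland: f = 0.01853
h_f = f(L/D)V²/(2g) = 0.01853·(936/0.0667)·1.468²/(2·9.81) = 28.56 m
Δp = ρg·h_f = 1025·9.81·28.56 = 287.2 kPa

Δp ≈ 287 kPa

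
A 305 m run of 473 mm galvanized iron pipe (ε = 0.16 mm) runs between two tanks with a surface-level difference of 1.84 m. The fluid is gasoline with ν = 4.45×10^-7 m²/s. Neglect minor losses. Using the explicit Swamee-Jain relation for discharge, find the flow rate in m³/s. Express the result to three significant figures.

Swamee-Jain (Type II): Q = -0.965·√(gD⁵h_f/L)·ln[ε/(3.7D) + √(3.17ν²L/(gD³h_f))]
√(gD⁵h_f/L) = √(9.81·0.473⁵·1.84/305) = 0.03743
ε/(3.7D) = 9.14×10^-5; √(3.17ν²L/(gD³h_f)) = 1.00×10^-5
Q = -0.965·0.03743·ln(1.014×10^-4) = 0.3322 m³/s
Check: V = 1.89 m/s, Re = 2.01×10^6, f = 0.01575, h_f = 1.85 m ≈ 1.84 m ✓

Q ≈ 0.332 m³/s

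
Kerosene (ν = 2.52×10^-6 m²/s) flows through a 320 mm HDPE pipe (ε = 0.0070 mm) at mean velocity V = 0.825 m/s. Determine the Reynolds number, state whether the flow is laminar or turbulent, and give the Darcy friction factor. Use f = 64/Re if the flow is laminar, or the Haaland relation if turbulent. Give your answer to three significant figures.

Re ≈ 1.05×10^5; turbulent; f ≈ 0.0177

Re = VD/ν = 0.8250·0.320/2.52×10^-6 = 1.05×10^5
Re > 4000 → turbulent; ε/D = 2.19×10^-5
Haaland: f = 0.01774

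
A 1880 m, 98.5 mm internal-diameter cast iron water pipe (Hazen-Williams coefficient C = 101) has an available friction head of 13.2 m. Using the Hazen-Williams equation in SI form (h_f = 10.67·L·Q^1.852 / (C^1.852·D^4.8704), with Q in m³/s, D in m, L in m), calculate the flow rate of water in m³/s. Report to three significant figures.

Q ≈ 0.00436 m³/s

Rearranging: Q = [h_f·C^1.852·D^4.8704 / (10.67·L)]^(1/1.852)
Q = [13.2·101^1.852·0.0985^4.8704 / (10.67·1880)]^0.540 = 0.004358 m³/s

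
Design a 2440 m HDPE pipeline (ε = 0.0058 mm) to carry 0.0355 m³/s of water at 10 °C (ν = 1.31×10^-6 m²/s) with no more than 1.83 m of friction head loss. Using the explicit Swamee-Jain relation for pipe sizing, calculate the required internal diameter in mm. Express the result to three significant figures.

Swamee-Jain (Type III): D = 0.66·[ε^1.25·(LQ²/(gh_f))^4.75 + ν·Q^9.4·(L/(gh_f))^5.2]^0.04
LQ²/(gh_f) = 0.1713; L/(gh_f) = 135.9
Term 1 = ε^1.25·(…)^4.75 = 6.52×10^-11; Term 2 = ν·Q^9.4·(…)^5.2 = 3.82×10^-9
D = 0.66·(6.52×10^-11 + 3.82×10^-9)^0.04 = 0.3042 m = 304 mm
Check: V = 0.489 m/s, Re = 1.13×10^5, f = 0.01753, h_f = 1.71 m ≈ 1.83 m ✓

D ≈ 304 mm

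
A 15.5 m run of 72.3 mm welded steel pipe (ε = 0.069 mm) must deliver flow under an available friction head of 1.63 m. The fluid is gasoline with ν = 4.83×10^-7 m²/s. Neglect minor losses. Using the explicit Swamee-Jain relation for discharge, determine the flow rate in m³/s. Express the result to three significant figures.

Q ≈ 0.0112 m³/s

Swamee-Jain (Type II): Q = -0.965·√(gD⁵h_f/L)·ln[ε/(3.7D) + √(3.17ν²L/(gD³h_f))]
√(gD⁵h_f/L) = √(9.81·0.0723⁵·1.63/15.5) = 0.001428
ε/(3.7D) = 2.58×10^-4; √(3.17ν²L/(gD³h_f)) = 4.36×10^-5
Q = -0.965·0.001428·ln(3.015×10^-4) = 0.01117 m³/s
Check: V = 2.72 m/s, Re = 4.07×10^5, f = 0.02030, h_f = 1.64 m ≈ 1.63 m ✓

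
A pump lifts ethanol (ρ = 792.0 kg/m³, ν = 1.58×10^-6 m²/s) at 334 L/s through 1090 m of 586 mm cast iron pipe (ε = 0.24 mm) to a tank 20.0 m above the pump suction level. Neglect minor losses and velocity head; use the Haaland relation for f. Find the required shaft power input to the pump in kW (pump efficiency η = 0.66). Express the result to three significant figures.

V = 4Q/(πD²) = 1.238 m/s; Re = 4.59×10^5; ε/D = 4.10×10^-4; f = 0.01705
h_f = f(L/D)V²/2g = 2.479 m
Total head H = z + h_f = 20.0 + 2.479 = 22.48 m
P_hyd = ρgQH = 792.0·9.81·0.334·22.48 = 58.33 kW
P_shaft = P_hyd/η = 58.33/0.66 = 88.39 kW

P_shaft ≈ 88.4 kW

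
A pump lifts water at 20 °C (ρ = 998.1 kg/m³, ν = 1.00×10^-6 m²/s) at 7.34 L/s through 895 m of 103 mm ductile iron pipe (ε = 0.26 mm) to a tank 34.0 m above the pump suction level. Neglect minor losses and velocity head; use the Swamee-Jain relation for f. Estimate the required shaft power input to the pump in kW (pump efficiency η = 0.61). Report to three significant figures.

P_shaft ≈ 5.09 kW

V = 4Q/(πD²) = 0.8809 m/s; Re = 9.07×10^4; ε/D = 0.00252; f = 0.02678
h_f = f(L/D)V²/2g = 9.204 m
Total head H = z + h_f = 34.0 + 9.204 = 43.20 m
P_hyd = ρgQH = 998.1·9.81·0.00734·43.20 = 3.105 kW
P_shaft = P_hyd/η = 3.105/0.61 = 5.090 kW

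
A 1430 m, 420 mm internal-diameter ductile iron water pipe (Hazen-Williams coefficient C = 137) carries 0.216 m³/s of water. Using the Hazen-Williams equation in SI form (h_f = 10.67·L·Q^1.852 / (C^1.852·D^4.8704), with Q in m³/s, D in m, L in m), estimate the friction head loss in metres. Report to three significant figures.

h_f ≈ 6.74 m

h_f = 10.67·1430·0.216^1.852 / (137^1.852·0.420^4.8704) = 6.740 m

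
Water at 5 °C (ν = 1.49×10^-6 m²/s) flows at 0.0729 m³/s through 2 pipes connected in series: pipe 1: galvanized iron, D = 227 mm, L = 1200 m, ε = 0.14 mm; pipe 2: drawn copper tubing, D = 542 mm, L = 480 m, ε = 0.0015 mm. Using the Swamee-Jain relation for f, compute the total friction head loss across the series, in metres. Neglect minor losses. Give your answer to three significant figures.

Pipe 1: V = 1.801 m/s, Re = 2.74×10^5, ε/D = 6.17×10^-4, f = 0.01908, h_1 = f(L/D)V²/2g = 16.68 m
Pipe 2: V = 0.3160 m/s, Re = 1.15×10^5, ε/D = 2.77×10^-6, f = 0.01737, h_2 = f(L/D)V²/2g = 0.07829 m
Series → Q common, losses add: H = Σh = 16.76 m

H ≈ 16.8 m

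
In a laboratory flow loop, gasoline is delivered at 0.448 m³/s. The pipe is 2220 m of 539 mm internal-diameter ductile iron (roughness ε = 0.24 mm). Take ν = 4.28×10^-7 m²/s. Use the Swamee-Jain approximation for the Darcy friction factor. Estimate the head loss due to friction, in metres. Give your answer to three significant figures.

h_f ≈ 13.4 m

V = 4Q/(πD²) = 4·0.448/(π·0.539²) = 1.963 m/s
Re = VD/ν = 1.963·0.539/4.28×10^-7 = 2.47×10^6 → turbulent
ε/D = 0.24/539 = 4.45×10^-4
Swamee-Jain: f = 0.01657
h_f = f(L/D)V²/(2g) = 0.01657·(2220/0.539)·1.963²/(2·9.81) = 13.41 m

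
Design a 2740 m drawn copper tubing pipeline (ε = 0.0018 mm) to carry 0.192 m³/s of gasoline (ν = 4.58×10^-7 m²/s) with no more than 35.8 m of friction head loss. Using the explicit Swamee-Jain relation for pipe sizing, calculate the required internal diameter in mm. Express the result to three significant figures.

Swamee-Jain (Type III): D = 0.66·[ε^1.25·(LQ²/(gh_f))^4.75 + ν·Q^9.4·(L/(gh_f))^5.2]^0.04
LQ²/(gh_f) = 0.2876; L/(gh_f) = 7.802
Term 1 = ε^1.25·(…)^4.75 = 1.77×10^-10; Term 2 = ν·Q^9.4·(…)^5.2 = 3.66×10^-9
D = 0.66·(1.77×10^-10 + 3.66×10^-9)^0.04 = 0.3040 m = 304 mm
Check: V = 2.64 m/s, Re = 1.76×10^6, f = 0.01079, h_f = 34.7 m ≈ 35.8 m ✓

D ≈ 304 mm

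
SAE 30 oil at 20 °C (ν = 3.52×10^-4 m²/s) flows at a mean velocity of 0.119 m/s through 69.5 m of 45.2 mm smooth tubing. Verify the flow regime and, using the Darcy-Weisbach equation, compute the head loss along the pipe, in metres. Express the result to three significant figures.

h_f ≈ 4.65 m

Re = VD/ν = 0.119·0.04520/3.52×10^-4 = 15.3 → laminar (Re < 2300)
f = 64/Re = 4.188
h_f = f(L/D)V²/(2g) = 4.188·(69.5/0.04520)·0.119²/(2·9.81) = 4.648 m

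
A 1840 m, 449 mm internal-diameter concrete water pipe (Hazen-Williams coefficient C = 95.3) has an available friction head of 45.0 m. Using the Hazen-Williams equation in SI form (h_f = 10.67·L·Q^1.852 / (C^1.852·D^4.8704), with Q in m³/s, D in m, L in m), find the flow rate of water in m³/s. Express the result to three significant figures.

Q ≈ 0.436 m³/s

Rearranging: Q = [h_f·C^1.852·D^4.8704 / (10.67·L)]^(1/1.852)
Q = [45.0·95.3^1.852·0.449^4.8704 / (10.67·1840)]^0.540 = 0.4357 m³/s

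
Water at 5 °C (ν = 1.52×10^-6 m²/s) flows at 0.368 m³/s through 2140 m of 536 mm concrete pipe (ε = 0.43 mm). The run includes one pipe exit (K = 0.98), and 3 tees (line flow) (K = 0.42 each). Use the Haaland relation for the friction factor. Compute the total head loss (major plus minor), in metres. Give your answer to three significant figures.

V = 4Q/(πD²) = 1.631 m/s; V²/2g = 0.1356 m
Re = 5.75×10^5, ε/D = 8.02×10^-4 → f = 0.01919 (Haaland)
Major: h_f = f(L/D)·V²/2g = 0.01919·3993·0.1356 = 10.39 m
Minor: ΣK = 2.24; h_m = ΣK·V²/2g = 0.3037 m
Total H_L = 10.39 + 0.3037 = 10.69 m

H_L ≈ 10.7 m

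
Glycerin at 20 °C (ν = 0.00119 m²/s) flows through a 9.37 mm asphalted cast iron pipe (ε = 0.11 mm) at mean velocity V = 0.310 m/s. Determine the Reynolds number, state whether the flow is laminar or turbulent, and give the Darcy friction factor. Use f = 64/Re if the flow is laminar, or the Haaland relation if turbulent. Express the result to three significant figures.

Re = VD/ν = 0.3100·0.00937/0.00119 = 2.44
Re < 2300 → laminar → f = 64/Re = 26.22

Re ≈ 2.44; laminar; f = 64/Re ≈ 26.2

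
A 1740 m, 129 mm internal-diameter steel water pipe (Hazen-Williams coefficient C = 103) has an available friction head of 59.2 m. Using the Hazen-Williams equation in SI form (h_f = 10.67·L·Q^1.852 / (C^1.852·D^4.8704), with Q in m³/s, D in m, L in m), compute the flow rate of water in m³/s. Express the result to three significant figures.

Q ≈ 0.0212 m³/s

Rearranging: Q = [h_f·C^1.852·D^4.8704 / (10.67·L)]^(1/1.852)
Q = [59.2·103^1.852·0.129^4.8704 / (10.67·1740)]^0.540 = 0.02118 m³/s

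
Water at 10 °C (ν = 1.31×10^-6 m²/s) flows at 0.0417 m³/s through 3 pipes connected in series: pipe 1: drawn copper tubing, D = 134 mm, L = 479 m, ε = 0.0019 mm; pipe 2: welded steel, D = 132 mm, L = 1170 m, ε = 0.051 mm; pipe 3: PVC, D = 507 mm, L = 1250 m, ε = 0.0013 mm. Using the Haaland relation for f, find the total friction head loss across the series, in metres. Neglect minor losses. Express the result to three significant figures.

Pipe 1: V = 2.957 m/s, Re = 3.02×10^5, ε/D = 1.42×10^-5, f = 0.01444, h_1 = f(L/D)V²/2g = 23.00 m
Pipe 2: V = 3.047 m/s, Re = 3.07×10^5, ε/D = 3.86×10^-4, f = 0.01735, h_2 = f(L/D)V²/2g = 72.78 m
Pipe 3: V = 0.2066 m/s, Re = 7.99×10^4, ε/D = 2.56×10^-6, f = 0.01869, h_3 = f(L/D)V²/2g = 0.1002 m
Series → Q common, losses add: H = Σh = 95.88 m

H ≈ 95.9 m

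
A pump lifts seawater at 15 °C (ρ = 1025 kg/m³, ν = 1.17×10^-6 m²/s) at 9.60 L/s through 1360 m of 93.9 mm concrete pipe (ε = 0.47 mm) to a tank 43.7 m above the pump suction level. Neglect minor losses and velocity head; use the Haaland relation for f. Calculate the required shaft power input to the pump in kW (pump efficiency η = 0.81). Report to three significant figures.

P_shaft ≈ 10.5 kW

V = 4Q/(πD²) = 1.386 m/s; Re = 1.11×10^5; ε/D = 0.00501; f = 0.03120
h_f = f(L/D)V²/2g = 44.27 m
Total head H = z + h_f = 43.7 + 44.27 = 87.97 m
P_hyd = ρgQH = 1025·9.81·0.00960·87.97 = 8.492 kW
P_shaft = P_hyd/η = 8.492/0.81 = 10.48 kW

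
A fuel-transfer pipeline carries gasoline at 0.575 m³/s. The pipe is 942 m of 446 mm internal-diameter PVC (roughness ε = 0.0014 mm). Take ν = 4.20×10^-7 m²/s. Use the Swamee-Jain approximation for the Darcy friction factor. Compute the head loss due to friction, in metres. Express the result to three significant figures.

V = 4Q/(πD²) = 4·0.575/(π·0.446²) = 3.681 m/s
Re = VD/ν = 3.681·0.446/4.20×10^-7 = 3.91×10^6 → turbulent
ε/D = 0.0014/446 = 3.14×10^-6
Swamee-Jain: f = 0.009529
h_f = f(L/D)V²/(2g) = 0.009529·(942/0.446)·3.681²/(2·9.81) = 13.90 m

h_f ≈ 13.9 m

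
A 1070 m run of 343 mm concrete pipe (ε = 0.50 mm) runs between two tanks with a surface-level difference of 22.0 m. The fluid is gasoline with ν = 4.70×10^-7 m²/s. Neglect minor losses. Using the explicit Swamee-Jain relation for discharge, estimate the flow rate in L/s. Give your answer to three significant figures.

Q ≈ 233 L/s

Swamee-Jain (Type II): Q = -0.965·√(gD⁵h_f/L)·ln[ε/(3.7D) + √(3.17ν²L/(gD³h_f))]
√(gD⁵h_f/L) = √(9.81·0.343⁵·22.0/1070) = 0.03094
ε/(3.7D) = 3.94×10^-4; √(3.17ν²L/(gD³h_f)) = 9.28×10^-6
Q = -0.965·0.03094·ln(4.033×10^-4) = 0.2334 m³/s
Check: V = 2.53 m/s, Re = 1.84×10^6, f = 0.02175, h_f = 22.1 m ≈ 22.0 m ✓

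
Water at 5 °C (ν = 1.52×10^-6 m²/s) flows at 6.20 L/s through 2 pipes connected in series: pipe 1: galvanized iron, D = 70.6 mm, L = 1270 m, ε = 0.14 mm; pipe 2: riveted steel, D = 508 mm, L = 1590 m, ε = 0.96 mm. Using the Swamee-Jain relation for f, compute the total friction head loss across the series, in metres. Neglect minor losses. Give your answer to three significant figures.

Pipe 1: V = 1.584 m/s, Re = 7.36×10^4, ε/D = 0.00198, f = 0.02584, h_1 = f(L/D)V²/2g = 59.42 m
Pipe 2: V = 0.03059 m/s, Re = 1.02×10^4, ε/D = 0.00189, f = 0.03390, h_2 = f(L/D)V²/2g = 0.005060 m
Series → Q common, losses add: H = Σh = 59.43 m

H ≈ 59.4 m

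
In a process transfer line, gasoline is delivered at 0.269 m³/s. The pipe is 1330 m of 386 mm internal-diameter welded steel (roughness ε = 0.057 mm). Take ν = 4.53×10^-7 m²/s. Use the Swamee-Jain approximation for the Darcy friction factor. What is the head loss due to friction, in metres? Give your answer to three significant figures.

V = 4Q/(πD²) = 4·0.269/(π·0.386²) = 2.299 m/s
Re = VD/ν = 2.299·0.386/4.53×10^-7 = 1.96×10^6 → turbulent
ε/D = 0.057/386 = 1.48×10^-4
Swamee-Jain: f = 0.01364
h_f = f(L/D)V²/(2g) = 0.01364·(1330/0.386)·2.299²/(2·9.81) = 12.66 m

h_f ≈ 12.7 m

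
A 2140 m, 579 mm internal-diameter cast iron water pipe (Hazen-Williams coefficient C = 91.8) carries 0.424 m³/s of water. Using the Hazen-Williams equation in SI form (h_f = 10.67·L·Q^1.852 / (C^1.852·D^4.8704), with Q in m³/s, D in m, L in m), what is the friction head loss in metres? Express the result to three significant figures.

h_f ≈ 15.5 m

h_f = 10.67·2140·0.424^1.852 / (91.8^1.852·0.579^4.8704) = 15.46 m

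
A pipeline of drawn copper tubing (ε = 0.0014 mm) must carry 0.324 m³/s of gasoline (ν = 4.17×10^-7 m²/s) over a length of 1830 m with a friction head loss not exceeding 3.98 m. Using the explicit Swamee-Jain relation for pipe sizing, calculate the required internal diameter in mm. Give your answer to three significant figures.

D ≈ 535 mm

Swamee-Jain (Type III): D = 0.66·[ε^1.25·(LQ²/(gh_f))^4.75 + ν·Q^9.4·(L/(gh_f))^5.2]^0.04
LQ²/(gh_f) = 4.920; L/(gh_f) = 46.87
Term 1 = ε^1.25·(…)^4.75 = 9.32×10^-5; Term 2 = ν·Q^9.4·(…)^5.2 = 0.00510
D = 0.66·(9.32×10^-5 + 0.00510)^0.04 = 0.5348 m = 535 mm
Check: V = 1.44 m/s, Re = 1.85×10^6, f = 0.01059, h_f = 3.84 m ≈ 3.98 m ✓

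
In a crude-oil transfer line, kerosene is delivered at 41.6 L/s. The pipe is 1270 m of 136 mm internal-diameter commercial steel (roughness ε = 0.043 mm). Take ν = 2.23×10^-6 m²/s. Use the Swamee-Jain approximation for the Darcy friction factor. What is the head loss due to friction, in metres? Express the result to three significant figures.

V = 4Q/(πD²) = 4·0.0416/(π·0.136²) = 2.864 m/s
Re = VD/ν = 2.864·0.136/2.23×10^-6 = 1.75×10^5 → turbulent
ε/D = 0.043/136 = 3.16×10^-4
Swamee-Jain: f = 0.01817
h_f = f(L/D)V²/(2g) = 0.01817·(1270/0.136)·2.864²/(2·9.81) = 70.92 m

h_f ≈ 70.9 m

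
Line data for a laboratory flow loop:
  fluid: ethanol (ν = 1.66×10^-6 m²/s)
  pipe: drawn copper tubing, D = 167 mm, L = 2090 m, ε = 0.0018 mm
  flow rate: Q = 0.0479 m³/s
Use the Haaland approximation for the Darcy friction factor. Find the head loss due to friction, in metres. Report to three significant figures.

h_f ≈ 46.6 m

V = 4Q/(πD²) = 4·0.0479/(π·0.167²) = 2.187 m/s
Re = VD/ν = 2.187·0.167/1.66×10^-6 = 2.20×10^5 → turbulent
ε/D = 0.0018/167 = 1.08×10^-5
Haaland: f = 0.01528
h_f = f(L/D)V²/(2g) = 0.01528·(2090/0.167)·2.187²/(2·9.81) = 46.62 m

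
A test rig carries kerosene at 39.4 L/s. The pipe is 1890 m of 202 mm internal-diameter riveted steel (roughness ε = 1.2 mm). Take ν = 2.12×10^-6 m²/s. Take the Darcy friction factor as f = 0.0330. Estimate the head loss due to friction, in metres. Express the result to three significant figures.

V = 4Q/(πD²) = 4·0.0394/(π·0.202²) = 1.229 m/s
h_f = f(L/D)V²/(2g) = 0.03300·(1890/0.202)·1.229²/(2·9.81) = 23.79 m

h_f ≈ 23.8 m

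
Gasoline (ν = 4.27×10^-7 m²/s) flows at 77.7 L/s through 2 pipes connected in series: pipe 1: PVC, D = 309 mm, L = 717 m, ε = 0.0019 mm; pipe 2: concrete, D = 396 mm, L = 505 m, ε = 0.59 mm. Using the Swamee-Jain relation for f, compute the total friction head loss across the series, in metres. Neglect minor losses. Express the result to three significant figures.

H ≈ 2.14 m

Pipe 1: V = 1.036 m/s, Re = 7.50×10^5, ε/D = 6.15×10^-6, f = 0.01232, h_1 = f(L/D)V²/2g = 1.564 m
Pipe 2: V = 0.6309 m/s, Re = 5.85×10^5, ε/D = 0.00149, f = 0.02219, h_2 = f(L/D)V²/2g = 0.5739 m
Series → Q common, losses add: H = Σh = 2.138 m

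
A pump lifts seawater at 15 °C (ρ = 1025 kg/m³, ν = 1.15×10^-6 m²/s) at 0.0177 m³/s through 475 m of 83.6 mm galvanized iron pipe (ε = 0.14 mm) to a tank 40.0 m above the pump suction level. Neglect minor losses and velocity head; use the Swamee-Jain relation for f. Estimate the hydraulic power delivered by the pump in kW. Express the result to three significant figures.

P_hyd ≈ 19.6 kW

V = 4Q/(πD²) = 3.225 m/s; Re = 2.34×10^5; ε/D = 0.00167; f = 0.02338
h_f = f(L/D)V²/2g = 70.40 m
Total head H = z + h_f = 40.0 + 70.40 = 110.4 m
P_hyd = ρgQH = 1025·9.81·0.0177·110.4 = 19.65 kW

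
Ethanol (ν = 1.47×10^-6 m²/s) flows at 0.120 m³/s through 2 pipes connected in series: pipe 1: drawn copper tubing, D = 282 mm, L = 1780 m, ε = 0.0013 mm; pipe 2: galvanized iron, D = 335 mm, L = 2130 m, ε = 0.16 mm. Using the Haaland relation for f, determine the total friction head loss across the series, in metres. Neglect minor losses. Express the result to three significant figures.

H ≈ 27.2 m

Pipe 1: V = 1.921 m/s, Re = 3.69×10^5, ε/D = 4.61×10^-6, f = 0.01385, h_1 = f(L/D)V²/2g = 16.44 m
Pipe 2: V = 1.361 m/s, Re = 3.10×10^5, ε/D = 4.78×10^-4, f = 0.01790, h_2 = f(L/D)V²/2g = 10.75 m
Series → Q common, losses add: H = Σh = 27.20 m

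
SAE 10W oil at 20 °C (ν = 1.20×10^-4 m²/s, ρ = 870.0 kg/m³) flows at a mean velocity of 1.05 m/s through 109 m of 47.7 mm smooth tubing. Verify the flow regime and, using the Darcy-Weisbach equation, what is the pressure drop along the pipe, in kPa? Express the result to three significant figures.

Δp ≈ 168 kPa

Re = VD/ν = 1.05·0.04770/1.20×10^-4 = 417 → laminar (Re < 2300)
f = 64/Re = 0.1533
h_f = f(L/D)V²/(2g) = 0.1533·(109/0.04770)·1.05²/(2·9.81) = 19.69 m
Δp = ρg·h_f = 870.0·9.81·19.69 = 168.0 kPa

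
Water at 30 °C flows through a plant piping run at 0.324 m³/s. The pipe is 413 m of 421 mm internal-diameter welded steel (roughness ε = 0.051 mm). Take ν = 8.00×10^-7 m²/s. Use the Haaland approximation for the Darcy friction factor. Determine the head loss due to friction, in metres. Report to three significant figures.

V = 4Q/(πD²) = 4·0.324/(π·0.421²) = 2.328 m/s
Re = VD/ν = 2.328·0.421/8.00×10^-7 = 1.22×10^6 → turbulent
ε/D = 0.051/421 = 1.21×10^-4
Haaland: f = 0.01344
h_f = f(L/D)V²/(2g) = 0.01344·(413/0.421)·2.328²/(2·9.81) = 3.641 m

h_f ≈ 3.64 m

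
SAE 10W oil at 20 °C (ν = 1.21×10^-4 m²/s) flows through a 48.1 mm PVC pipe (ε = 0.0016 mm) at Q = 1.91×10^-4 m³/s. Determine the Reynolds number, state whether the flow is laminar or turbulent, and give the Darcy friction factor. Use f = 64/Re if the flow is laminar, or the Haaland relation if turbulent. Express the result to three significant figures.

V = 4Q/(πD²) = 0.1051 m/s
Re = VD/ν = 0.1051·0.0481/1.21×10^-4 = 41.8
Re < 2300 → laminar → f = 64/Re = 1.532

Re ≈ 41.8; laminar; f = 64/Re ≈ 1.53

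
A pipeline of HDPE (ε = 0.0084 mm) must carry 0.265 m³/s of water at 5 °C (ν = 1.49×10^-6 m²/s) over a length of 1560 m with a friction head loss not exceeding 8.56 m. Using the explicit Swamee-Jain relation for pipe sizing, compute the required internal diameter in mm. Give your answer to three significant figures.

Swamee-Jain (Type III): D = 0.66·[ε^1.25·(LQ²/(gh_f))^4.75 + ν·Q^9.4·(L/(gh_f))^5.2]^0.04
LQ²/(gh_f) = 1.305; L/(gh_f) = 18.58
Term 1 = ε^1.25·(…)^4.75 = 1.60×10^-6; Term 2 = ν·Q^9.4·(…)^5.2 = 2.24×10^-5
D = 0.66·(1.60×10^-6 + 2.24×10^-5)^0.04 = 0.4313 m = 431 mm
Check: V = 1.81 m/s, Re = 5.25×10^5, f = 0.01329, h_f = 8.06 m ≈ 8.56 m ✓

D ≈ 431 mm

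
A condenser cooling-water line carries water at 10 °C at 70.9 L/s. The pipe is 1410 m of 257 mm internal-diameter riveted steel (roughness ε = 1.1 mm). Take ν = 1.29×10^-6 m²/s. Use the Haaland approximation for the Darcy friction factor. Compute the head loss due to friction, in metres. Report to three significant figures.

V = 4Q/(πD²) = 4·0.0709/(π·0.257²) = 1.367 m/s
Re = VD/ν = 1.367·0.257/1.29×10^-6 = 2.72×10^5 → turbulent
ε/D = 1.1/257 = 0.00428
Haaland: f = 0.02940
h_f = f(L/D)V²/(2g) = 0.02940·(1410/0.257)·1.367²/(2·9.81) = 15.36 m

h_f ≈ 15.4 m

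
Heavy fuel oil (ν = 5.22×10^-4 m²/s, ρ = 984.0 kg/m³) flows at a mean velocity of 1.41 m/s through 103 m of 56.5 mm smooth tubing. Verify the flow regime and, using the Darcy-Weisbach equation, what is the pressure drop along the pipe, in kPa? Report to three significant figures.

Δp ≈ 748 kPa

Re = VD/ν = 1.41·0.05650/5.22×10^-4 = 153 → laminar (Re < 2300)
f = 64/Re = 0.4194
h_f = f(L/D)V²/(2g) = 0.4194·(103/0.05650)·1.41²/(2·9.81) = 77.47 m
Δp = ρg·h_f = 984.0·9.81·77.47 = 747.8 kPa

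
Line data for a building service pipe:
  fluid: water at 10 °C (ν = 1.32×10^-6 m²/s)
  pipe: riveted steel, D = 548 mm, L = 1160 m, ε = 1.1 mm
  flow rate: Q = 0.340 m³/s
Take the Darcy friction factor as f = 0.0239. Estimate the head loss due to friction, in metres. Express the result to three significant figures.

h_f ≈ 5.36 m

V = 4Q/(πD²) = 4·0.340/(π·0.548²) = 1.442 m/s
h_f = f(L/D)V²/(2g) = 0.02390·(1160/0.548)·1.442²/(2·9.81) = 5.358 m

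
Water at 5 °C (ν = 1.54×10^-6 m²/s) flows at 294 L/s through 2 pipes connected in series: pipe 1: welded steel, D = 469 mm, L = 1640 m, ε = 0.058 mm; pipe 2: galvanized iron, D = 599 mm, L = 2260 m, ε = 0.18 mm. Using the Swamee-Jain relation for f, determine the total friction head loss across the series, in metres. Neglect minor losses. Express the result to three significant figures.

H ≈ 11.1 m

Pipe 1: V = 1.702 m/s, Re = 5.18×10^5, ε/D = 1.24×10^-4, f = 0.01468, h_1 = f(L/D)V²/2g = 7.578 m
Pipe 2: V = 1.043 m/s, Re = 4.06×10^5, ε/D = 3.01×10^-4, f = 0.01663, h_2 = f(L/D)V²/2g = 3.481 m
Series → Q common, losses add: H = Σh = 11.06 m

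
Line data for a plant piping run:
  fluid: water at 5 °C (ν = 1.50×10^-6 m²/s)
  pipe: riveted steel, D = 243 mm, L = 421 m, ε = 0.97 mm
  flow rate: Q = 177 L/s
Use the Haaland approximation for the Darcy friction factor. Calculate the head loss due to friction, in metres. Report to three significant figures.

h_f ≈ 36.8 m

V = 4Q/(πD²) = 4·0.177/(π·0.243²) = 3.817 m/s
Re = VD/ν = 3.817·0.243/1.50×10^-6 = 6.18×10^5 → turbulent
ε/D = 0.97/243 = 0.00399
Haaland: f = 0.02862
h_f = f(L/D)V²/(2g) = 0.02862·(421/0.243)·3.817²/(2·9.81) = 36.81 m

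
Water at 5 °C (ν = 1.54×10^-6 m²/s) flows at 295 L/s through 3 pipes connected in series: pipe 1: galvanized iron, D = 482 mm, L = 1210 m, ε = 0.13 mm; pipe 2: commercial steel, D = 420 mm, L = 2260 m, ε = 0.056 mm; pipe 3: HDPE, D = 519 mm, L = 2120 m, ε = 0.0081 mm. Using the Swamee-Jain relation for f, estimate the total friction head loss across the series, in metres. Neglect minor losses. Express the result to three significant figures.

Pipe 1: V = 1.617 m/s, Re = 5.06×10^5, ε/D = 2.70×10^-4, f = 0.01611, h_1 = f(L/D)V²/2g = 5.389 m
Pipe 2: V = 2.129 m/s, Re = 5.81×10^5, ε/D = 1.33×10^-4, f = 0.01462, h_2 = f(L/D)V²/2g = 18.18 m
Pipe 3: V = 1.394 m/s, Re = 4.70×10^5, ε/D = 1.56×10^-5, f = 0.01348, h_3 = f(L/D)V²/2g = 5.456 m
Series → Q common, losses add: H = Σh = 29.03 m

H ≈ 29.0 m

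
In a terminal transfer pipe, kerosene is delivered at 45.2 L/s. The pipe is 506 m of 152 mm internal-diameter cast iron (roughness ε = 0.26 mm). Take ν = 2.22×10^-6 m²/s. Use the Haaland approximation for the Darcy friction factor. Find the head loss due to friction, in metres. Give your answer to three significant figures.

h_f ≈ 24.8 m

V = 4Q/(πD²) = 4·0.0452/(π·0.152²) = 2.491 m/s
Re = VD/ν = 2.491·0.152/2.22×10^-6 = 1.71×10^5 → turbulent
ε/D = 0.26/152 = 0.00171
Haaland: f = 0.02353
h_f = f(L/D)V²/(2g) = 0.02353·(506/0.152)·2.491²/(2·9.81) = 24.78 m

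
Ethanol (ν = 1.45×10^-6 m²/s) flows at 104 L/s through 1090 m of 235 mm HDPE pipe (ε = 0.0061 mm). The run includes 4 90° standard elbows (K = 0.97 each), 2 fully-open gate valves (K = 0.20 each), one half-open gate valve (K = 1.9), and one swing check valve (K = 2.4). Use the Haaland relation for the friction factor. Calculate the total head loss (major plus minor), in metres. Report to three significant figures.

H_L ≈ 21.5 m

V = 4Q/(πD²) = 2.398 m/s; V²/2g = 0.2930 m
Re = 3.89×10^5, ε/D = 2.60×10^-5 → f = 0.01393 (Haaland)
Major: h_f = f(L/D)·V²/2g = 0.01393·4638·0.2930 = 18.94 m
Minor: ΣK = 8.58; h_m = ΣK·V²/2g = 2.514 m
Total H_L = 18.94 + 2.514 = 21.45 m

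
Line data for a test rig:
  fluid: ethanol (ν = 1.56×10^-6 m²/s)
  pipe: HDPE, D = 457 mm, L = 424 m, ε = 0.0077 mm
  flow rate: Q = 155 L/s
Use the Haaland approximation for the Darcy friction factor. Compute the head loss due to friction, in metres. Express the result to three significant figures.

h_f ≈ 0.620 m

V = 4Q/(πD²) = 4·0.155/(π·0.457²) = 0.9450 m/s
Re = VD/ν = 0.9450·0.457/1.56×10^-6 = 2.77×10^5 → turbulent
ε/D = 0.0077/457 = 1.68×10^-5
Haaland: f = 0.01469
h_f = f(L/D)V²/(2g) = 0.01469·(424/0.457)·0.9450²/(2·9.81) = 0.6204 m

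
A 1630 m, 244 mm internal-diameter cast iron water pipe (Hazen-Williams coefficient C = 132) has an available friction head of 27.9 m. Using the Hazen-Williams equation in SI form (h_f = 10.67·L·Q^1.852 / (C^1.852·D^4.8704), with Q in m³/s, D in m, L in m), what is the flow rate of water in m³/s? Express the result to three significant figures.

Rearranging: Q = [h_f·C^1.852·D^4.8704 / (10.67·L)]^(1/1.852)
Q = [27.9·132^1.852·0.244^4.8704 / (10.67·1630)]^0.540 = 0.1001 m³/s

Q ≈ 0.100 m³/s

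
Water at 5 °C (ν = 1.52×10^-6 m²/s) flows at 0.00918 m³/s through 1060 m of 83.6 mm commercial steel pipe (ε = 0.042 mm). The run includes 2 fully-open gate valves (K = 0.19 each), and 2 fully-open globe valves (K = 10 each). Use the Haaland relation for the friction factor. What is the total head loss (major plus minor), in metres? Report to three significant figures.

V = 4Q/(πD²) = 1.672 m/s; V²/2g = 0.1426 m
Re = 9.20×10^4, ε/D = 5.02×10^-4 → f = 0.02030 (Haaland)
Major: h_f = f(L/D)·V²/2g = 0.02030·12679·0.1426 = 36.69 m
Minor: ΣK = 20.4; h_m = ΣK·V²/2g = 2.905 m
Total H_L = 36.69 + 2.905 = 39.59 m

H_L ≈ 39.6 m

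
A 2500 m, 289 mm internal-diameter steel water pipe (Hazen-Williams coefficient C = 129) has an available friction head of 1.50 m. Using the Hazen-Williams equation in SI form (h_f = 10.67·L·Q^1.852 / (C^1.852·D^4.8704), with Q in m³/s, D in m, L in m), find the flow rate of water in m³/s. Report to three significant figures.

Rearranging: Q = [h_f·C^1.852·D^4.8704 / (10.67·L)]^(1/1.852)
Q = [1.50·129^1.852·0.289^4.8704 / (10.67·2500)]^0.540 = 0.02501 m³/s

Q ≈ 0.0250 m³/s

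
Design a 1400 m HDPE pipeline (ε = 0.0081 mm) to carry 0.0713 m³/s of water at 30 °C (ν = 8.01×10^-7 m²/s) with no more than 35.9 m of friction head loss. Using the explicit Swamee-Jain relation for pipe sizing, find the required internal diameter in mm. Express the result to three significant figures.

D ≈ 187 mm

Swamee-Jain (Type III): D = 0.66·[ε^1.25·(LQ²/(gh_f))^4.75 + ν·Q^9.4·(L/(gh_f))^5.2]^0.04
LQ²/(gh_f) = 0.02021; L/(gh_f) = 3.975
Term 1 = ε^1.25·(…)^4.75 = 3.86×10^-15; Term 2 = ν·Q^9.4·(…)^5.2 = 1.74×10^-14
D = 0.66·(3.86×10^-15 + 1.74×10^-14)^0.04 = 0.1873 m = 187 mm
Check: V = 2.59 m/s, Re = 6.05×10^5, f = 0.01338, h_f = 34.1 m ≈ 35.9 m ✓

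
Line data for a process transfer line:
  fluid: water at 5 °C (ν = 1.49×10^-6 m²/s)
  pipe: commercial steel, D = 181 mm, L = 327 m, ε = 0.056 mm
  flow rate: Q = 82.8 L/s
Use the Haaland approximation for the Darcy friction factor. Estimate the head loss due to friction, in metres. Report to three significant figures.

V = 4Q/(πD²) = 4·0.0828/(π·0.181²) = 3.218 m/s
Re = VD/ν = 3.218·0.181/1.49×10^-6 = 3.91×10^5 → turbulent
ε/D = 0.056/181 = 3.09×10^-4
Haaland: f = 0.01651
h_f = f(L/D)V²/(2g) = 0.01651·(327/0.181)·3.218²/(2·9.81) = 15.74 m

h_f ≈ 15.7 m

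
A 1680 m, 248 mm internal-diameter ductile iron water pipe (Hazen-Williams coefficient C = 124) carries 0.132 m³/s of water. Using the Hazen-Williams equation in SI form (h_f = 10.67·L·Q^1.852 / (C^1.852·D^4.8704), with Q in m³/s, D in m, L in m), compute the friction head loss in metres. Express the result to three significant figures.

h_f = 10.67·1680·0.132^1.852 / (124^1.852·0.248^4.8704) = 49.78 m

h_f ≈ 49.8 m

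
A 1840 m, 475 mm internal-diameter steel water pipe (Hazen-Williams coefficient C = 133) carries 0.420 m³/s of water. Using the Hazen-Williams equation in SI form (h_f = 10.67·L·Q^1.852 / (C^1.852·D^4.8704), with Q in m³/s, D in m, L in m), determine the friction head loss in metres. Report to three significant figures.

h_f ≈ 17.2 m

h_f = 10.67·1840·0.420^1.852 / (133^1.852·0.475^4.8704) = 17.24 m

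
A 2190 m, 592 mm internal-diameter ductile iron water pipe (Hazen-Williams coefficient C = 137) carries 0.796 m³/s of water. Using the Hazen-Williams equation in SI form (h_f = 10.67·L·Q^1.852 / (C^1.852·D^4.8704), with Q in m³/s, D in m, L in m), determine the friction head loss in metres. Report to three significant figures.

h_f ≈ 21.7 m

h_f = 10.67·2190·0.796^1.852 / (137^1.852·0.592^4.8704) = 21.72 m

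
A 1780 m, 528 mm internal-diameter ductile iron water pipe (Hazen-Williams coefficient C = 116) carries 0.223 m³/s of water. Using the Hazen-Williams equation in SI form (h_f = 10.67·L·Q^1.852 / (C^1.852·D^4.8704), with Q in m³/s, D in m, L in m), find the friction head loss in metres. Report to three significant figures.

h_f ≈ 3.97 m

h_f = 10.67·1780·0.223^1.852 / (116^1.852·0.528^4.8704) = 3.973 m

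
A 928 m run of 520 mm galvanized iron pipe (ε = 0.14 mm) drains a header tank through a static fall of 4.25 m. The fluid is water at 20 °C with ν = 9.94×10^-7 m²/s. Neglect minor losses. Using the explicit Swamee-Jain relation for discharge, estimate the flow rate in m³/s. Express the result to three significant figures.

Swamee-Jain (Type II): Q = -0.965·√(gD⁵h_f/L)·ln[ε/(3.7D) + √(3.17ν²L/(gD³h_f))]
√(gD⁵h_f/L) = √(9.81·0.520⁵·4.25/928) = 0.04133
ε/(3.7D) = 7.28×10^-5; √(3.17ν²L/(gD³h_f)) = 2.23×10^-5
Q = -0.965·0.04133·ln(9.503×10^-5) = 0.3694 m³/s
Check: V = 1.74 m/s, Re = 9.10×10^5, f = 0.01554, h_f = 4.28 m ≈ 4.25 m ✓

Q ≈ 0.369 m³/s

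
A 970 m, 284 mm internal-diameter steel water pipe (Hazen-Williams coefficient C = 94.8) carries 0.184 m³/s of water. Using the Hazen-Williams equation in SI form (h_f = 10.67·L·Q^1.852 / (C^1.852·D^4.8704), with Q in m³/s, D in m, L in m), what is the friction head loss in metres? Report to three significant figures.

h_f = 10.67·970·0.184^1.852 / (94.8^1.852·0.284^4.8704) = 45.17 m

h_f ≈ 45.2 m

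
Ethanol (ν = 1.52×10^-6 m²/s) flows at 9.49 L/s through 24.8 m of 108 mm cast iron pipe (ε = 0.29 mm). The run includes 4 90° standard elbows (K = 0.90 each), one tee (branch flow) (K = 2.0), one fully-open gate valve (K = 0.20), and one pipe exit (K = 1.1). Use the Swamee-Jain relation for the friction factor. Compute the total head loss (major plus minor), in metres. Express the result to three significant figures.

H_L ≈ 0.723 m

V = 4Q/(πD²) = 1.036 m/s; V²/2g = 0.05470 m
Re = 7.36×10^4, ε/D = 0.00269 → f = 0.02749 (Swamee-Jain)
Major: h_f = f(L/D)·V²/2g = 0.02749·229.6·0.05470 = 0.3453 m
Minor: ΣK = 6.90; h_m = ΣK·V²/2g = 0.3774 m
Total H_L = 0.3453 + 0.3774 = 0.7227 m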